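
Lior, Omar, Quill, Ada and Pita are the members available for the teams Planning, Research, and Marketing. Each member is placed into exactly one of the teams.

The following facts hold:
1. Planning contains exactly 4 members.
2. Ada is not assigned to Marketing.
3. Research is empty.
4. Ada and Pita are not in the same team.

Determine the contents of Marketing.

From (2): Ada ∉ Marketing.
(3): Research already has 0, so the rest are out.
Only one team left: Ada ∈ Planning.
(4): Pita ∉ Planning.
Only one team left: Pita ∈ Marketing.
(1): only 4 candidates remain for Planning, so all are in.

Marketing = {Pita}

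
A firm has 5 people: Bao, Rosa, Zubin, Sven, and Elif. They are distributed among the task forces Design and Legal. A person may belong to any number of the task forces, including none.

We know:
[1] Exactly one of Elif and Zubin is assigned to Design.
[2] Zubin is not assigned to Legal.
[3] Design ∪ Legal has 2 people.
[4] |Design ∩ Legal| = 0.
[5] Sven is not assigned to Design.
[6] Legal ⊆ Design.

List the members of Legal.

Legal = {}

From (2): Zubin ∉ Legal.
From (5): Sven ∉ Design.
(6) contrapositive: Sven ∉ Legal.
Suppose Bao ∈ Legal: no assignment then satisfies all the clues, so Bao ∉ Legal.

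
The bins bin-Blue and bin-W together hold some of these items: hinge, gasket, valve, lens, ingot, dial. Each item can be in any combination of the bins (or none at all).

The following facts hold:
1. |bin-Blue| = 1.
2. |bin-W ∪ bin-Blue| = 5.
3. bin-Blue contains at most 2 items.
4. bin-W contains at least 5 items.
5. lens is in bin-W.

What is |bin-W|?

5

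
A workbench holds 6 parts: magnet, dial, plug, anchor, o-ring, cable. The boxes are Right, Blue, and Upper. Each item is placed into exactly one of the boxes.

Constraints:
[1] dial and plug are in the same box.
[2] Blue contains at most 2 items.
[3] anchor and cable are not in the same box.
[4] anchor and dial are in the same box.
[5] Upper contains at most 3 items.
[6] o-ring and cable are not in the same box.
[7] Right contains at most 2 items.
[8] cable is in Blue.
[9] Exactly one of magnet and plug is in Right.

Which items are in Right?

Right = {magnet, o-ring}

From (8): cable ∈ Blue.
(3): anchor ∉ Blue.
(4): dial matches anchor: dial ∉ Blue.
(6): o-ring ∉ Blue.
(1): plug matches dial: plug ∉ Blue.
Suppose magnet ∉ Right: no assignment then satisfies all the clues, so magnet ∈ Right.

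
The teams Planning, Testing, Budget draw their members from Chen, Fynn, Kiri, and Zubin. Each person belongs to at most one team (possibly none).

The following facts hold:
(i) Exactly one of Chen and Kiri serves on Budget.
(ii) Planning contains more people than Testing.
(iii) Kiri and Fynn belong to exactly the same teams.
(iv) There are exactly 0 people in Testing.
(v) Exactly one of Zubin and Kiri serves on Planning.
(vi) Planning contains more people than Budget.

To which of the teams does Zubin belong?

Zubin: none

(iv): Testing already has 0, so the rest are out.
Suppose Zubin ∈ Planning: no assignment then satisfies all the clues, so Zubin ∉ Planning.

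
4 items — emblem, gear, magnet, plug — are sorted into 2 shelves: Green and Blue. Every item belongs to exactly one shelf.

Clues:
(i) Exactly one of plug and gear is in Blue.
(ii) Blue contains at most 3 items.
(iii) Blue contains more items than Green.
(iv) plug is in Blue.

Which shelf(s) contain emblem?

emblem: Blue

From (iv): plug ∈ Blue.
(i) (exactly one): gear ∉ Blue.
Only one shelf left: gear ∈ Green.
Suppose emblem ∈ Green: no assignment then satisfies all the clues, so emblem ∉ Green.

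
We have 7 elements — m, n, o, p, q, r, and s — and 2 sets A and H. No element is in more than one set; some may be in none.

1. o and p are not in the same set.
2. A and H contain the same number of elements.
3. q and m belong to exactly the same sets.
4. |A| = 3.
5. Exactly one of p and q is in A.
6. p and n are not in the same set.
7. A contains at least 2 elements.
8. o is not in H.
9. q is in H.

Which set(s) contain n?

n: H

From (8): o ∉ H.
From (9): q ∈ H.
(3): m matches q: m ∉ A.
(3): m matches q: m ∈ H.
(5) (exactly one): p ∈ A.
(6): n ∉ A.
(1): o ∉ A.
(4): only 3 candidates remain for A, so all are in.
Suppose n ∉ H: no assignment then satisfies all the clues, so n ∈ H.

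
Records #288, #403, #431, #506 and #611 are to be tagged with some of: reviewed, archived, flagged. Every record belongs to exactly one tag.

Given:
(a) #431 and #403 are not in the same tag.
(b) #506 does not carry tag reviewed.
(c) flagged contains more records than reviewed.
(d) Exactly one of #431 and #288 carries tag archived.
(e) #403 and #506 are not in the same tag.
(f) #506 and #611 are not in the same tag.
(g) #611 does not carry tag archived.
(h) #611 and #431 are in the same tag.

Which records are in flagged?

flagged = {#431, #611}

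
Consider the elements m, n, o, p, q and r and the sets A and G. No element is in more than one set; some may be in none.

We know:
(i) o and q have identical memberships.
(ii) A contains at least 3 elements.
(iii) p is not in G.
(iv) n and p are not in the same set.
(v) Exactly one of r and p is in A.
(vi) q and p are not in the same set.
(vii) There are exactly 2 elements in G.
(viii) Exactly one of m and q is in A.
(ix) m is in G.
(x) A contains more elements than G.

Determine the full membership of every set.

A = {o, q, r}; G = {m, n}

From (iii): p ∉ G.
From (ix): m ∈ G.
(viii) (exactly one): q ∈ A.
(i): o matches q: o ∈ A.
(vi): p ∉ A.
(v) (exactly one): r ∈ A.
(vii): only 2 candidates remain for G, so all are in.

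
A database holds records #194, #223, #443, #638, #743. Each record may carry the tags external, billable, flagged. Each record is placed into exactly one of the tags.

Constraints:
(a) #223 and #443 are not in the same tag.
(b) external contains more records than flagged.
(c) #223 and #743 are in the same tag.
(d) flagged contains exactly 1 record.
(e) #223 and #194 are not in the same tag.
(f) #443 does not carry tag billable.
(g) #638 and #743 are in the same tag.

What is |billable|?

1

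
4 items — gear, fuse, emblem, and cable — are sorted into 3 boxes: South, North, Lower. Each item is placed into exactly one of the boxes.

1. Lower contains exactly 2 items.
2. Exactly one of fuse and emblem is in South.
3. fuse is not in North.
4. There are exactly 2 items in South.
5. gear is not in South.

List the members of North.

North = {}

From (3): fuse ∉ North.
From (5): gear ∉ South.
Suppose gear ∈ North: no assignment then satisfies all the clues, so gear ∉ North.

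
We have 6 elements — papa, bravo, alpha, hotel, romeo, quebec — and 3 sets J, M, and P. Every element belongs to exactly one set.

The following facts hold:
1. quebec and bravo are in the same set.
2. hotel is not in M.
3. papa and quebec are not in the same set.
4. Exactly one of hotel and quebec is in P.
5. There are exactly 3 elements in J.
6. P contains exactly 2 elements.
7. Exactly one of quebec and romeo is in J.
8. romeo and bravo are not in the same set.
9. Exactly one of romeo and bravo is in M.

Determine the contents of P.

From (2): hotel ∉ M.
Suppose papa ∉ P: no assignment then satisfies all the clues, so papa ∈ P.

P = {hotel, papa}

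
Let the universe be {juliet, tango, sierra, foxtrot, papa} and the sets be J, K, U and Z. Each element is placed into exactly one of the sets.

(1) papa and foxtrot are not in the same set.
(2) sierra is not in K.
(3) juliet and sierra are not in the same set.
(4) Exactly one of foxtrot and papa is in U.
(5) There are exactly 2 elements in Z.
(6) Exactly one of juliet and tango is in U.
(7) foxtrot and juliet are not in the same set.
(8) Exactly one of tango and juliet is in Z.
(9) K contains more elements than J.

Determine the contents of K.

K = {foxtrot}

From (2): sierra ∉ K.
Suppose juliet ∈ K: no assignment then satisfies all the clues, so juliet ∉ K.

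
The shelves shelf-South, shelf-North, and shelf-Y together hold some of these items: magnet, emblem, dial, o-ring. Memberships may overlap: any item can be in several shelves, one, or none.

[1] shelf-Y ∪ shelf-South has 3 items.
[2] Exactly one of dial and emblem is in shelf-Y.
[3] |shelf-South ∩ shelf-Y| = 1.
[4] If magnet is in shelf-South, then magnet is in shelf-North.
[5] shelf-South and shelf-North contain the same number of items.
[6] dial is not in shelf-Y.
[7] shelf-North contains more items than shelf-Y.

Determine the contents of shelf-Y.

From (6): dial ∉ shelf-Y.
(2) (exactly one): emblem ∈ shelf-Y.
Suppose magnet ∈ shelf-Y: no assignment then satisfies all the clues, so magnet ∉ shelf-Y.

shelf-Y = {emblem}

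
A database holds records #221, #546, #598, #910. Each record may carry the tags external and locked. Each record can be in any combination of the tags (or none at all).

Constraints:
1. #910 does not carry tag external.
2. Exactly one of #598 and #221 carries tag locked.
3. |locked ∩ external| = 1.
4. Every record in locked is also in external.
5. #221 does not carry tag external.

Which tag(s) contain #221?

#221: none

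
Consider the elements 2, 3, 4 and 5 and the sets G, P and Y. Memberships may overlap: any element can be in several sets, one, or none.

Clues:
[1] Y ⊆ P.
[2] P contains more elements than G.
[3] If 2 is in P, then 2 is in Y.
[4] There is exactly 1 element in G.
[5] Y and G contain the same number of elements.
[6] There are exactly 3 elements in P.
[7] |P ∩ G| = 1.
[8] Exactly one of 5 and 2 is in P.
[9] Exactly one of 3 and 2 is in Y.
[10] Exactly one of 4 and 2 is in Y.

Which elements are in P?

P = {2, 3, 4}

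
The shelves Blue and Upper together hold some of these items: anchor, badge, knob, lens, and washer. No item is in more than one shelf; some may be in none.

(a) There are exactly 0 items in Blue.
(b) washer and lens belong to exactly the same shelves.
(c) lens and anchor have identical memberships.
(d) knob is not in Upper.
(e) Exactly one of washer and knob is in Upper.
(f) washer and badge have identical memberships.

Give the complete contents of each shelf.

Blue = {}; Upper = {anchor, badge, lens, washer}

From (d): knob ∉ Upper.
(a): Blue already has 0, so the rest are out.
(e) (exactly one): washer ∈ Upper.
(f): badge matches washer: badge ∈ Upper.
(b): lens matches washer: lens ∈ Upper.
(c): anchor matches lens: anchor ∈ Upper.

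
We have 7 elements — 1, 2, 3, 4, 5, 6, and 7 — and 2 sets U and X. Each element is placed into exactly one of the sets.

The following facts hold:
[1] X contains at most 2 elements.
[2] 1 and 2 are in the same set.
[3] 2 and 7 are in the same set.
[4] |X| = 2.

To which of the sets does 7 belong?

7: U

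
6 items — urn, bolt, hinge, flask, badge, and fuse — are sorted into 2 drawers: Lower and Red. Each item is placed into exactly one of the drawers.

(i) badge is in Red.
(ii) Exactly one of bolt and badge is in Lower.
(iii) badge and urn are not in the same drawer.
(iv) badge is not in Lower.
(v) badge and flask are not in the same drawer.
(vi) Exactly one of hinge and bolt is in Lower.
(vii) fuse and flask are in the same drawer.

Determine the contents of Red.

Red = {badge, hinge}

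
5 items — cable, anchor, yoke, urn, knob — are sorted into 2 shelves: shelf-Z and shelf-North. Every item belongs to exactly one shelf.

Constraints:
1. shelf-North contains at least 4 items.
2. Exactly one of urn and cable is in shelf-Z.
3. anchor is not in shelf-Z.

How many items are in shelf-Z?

1

From (3): anchor ∉ shelf-Z.
Only one shelf left: anchor ∈ shelf-North.
Suppose yoke ∈ shelf-Z: no assignment then satisfies all the clues, so yoke ∉ shelf-Z.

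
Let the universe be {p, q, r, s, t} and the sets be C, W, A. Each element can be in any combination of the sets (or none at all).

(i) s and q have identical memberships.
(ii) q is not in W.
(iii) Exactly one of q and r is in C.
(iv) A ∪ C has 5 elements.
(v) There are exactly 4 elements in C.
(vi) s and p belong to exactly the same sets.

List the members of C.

C = {p, q, s, t}

From (ii): q ∉ W.
(i): s matches q: s ∉ W.
(vi): p matches s: p ∉ W.
Suppose p ∉ C: no assignment then satisfies all the clues, so p ∈ C.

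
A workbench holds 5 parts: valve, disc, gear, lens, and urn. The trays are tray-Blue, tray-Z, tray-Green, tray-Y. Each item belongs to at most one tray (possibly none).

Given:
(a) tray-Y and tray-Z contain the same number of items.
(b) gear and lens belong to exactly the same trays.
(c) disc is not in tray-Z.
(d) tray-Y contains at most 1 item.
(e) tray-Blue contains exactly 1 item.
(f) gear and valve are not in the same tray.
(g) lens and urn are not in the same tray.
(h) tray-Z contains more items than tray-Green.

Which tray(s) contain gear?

gear: none

From (c): disc ∉ tray-Z.
Suppose gear ∈ tray-Blue: no assignment then satisfies all the clues, so gear ∉ tray-Blue.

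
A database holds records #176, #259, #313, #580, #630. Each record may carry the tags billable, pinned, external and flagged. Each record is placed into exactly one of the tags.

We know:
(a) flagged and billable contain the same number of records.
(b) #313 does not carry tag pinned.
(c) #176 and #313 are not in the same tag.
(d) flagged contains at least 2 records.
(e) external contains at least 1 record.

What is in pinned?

pinned = {}

From (b): #313 ∉ pinned.
Suppose #176 ∈ pinned: no assignment then satisfies all the clues, so #176 ∉ pinned.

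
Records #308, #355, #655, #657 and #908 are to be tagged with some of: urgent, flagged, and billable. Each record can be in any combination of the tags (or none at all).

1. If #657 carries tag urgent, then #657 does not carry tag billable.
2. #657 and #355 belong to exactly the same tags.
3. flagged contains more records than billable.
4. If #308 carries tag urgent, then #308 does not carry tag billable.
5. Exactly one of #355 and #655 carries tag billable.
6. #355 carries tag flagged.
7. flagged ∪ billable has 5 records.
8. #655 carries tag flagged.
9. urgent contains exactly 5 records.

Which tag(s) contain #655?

From (6): #355 ∈ flagged.
From (8): #655 ∈ flagged.
(2): #657 matches #355: #657 ∈ flagged.
(9): only 5 candidates remain for urgent, so all are in.
(1): #657 ∉ billable.
(2): #355 matches #657: #355 ∉ billable.
(4): #308 ∉ billable.
(5) (exactly one): #655 ∈ billable.

#655: billable, flagged, urgent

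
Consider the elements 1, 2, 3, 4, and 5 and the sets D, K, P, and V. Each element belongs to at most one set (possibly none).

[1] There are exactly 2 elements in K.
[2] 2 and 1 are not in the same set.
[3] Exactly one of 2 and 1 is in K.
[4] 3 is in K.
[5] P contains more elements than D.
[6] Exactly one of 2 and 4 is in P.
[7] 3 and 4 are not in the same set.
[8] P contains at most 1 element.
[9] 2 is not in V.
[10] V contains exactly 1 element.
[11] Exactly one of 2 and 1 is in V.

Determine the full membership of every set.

From (4): 3 ∈ K.
From (9): 2 ∉ V.
(7): 4 ∉ K.
(11) (exactly one): 1 ∈ V.
(3) (exactly one): 2 ∈ K.
(6) (exactly one): 4 ∈ P.
(8): P already has 1, so the rest are out.
(10): V already has 1, so the rest are out.
(1): K already has 2, so the rest are out.
Suppose 5 ∈ D: no assignment then satisfies all the clues, so 5 ∉ D.

D = {}; K = {2, 3}; P = {4}; V = {1}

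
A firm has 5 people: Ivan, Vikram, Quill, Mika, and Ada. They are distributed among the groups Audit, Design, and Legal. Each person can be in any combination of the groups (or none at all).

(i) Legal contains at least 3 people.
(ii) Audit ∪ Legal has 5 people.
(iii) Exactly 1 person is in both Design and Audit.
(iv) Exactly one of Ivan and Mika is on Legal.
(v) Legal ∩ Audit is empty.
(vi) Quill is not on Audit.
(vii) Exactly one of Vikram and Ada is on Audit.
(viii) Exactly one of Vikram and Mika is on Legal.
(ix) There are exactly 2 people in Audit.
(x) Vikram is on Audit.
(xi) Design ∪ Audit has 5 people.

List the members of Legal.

From (vi): Quill ∉ Audit.
From (x): Vikram ∈ Audit.
(v) (disjoint): Vikram ∉ Legal.
(vii) (exactly one): Ada ∉ Audit.
(viii) (exactly one): Mika ∈ Legal.
(iv) (exactly one): Ivan ∉ Legal.
(v) (disjoint): Mika ∉ Audit.
(ix): only 2 candidates remain for Audit, so all are in.
(i): only 3 candidates remain for Legal, so all are in.

Legal = {Ada, Mika, Quill}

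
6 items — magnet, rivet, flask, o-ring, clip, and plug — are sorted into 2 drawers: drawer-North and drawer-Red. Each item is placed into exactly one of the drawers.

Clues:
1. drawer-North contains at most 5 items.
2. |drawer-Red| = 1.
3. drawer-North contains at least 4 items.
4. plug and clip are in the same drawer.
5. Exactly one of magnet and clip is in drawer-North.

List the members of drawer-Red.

drawer-Red = {magnet}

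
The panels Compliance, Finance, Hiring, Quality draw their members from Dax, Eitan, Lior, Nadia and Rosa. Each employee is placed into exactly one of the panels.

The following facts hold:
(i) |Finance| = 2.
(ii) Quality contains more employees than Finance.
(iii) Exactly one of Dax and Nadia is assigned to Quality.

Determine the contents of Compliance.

Compliance = {}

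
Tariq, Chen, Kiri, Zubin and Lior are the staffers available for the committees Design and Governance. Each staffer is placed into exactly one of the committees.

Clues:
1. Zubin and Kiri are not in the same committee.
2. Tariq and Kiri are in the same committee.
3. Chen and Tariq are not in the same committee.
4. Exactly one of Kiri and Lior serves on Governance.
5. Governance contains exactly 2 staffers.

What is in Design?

Design = {Chen, Lior, Zubin}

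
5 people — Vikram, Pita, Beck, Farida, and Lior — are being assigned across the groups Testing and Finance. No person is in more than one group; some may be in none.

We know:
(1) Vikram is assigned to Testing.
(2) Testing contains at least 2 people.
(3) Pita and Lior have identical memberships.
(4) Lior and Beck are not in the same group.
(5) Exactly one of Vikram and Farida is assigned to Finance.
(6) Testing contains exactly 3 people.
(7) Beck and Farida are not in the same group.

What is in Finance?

Finance = {Farida}

From (1): Vikram ∈ Testing.
(5) (exactly one): Farida ∈ Finance.
(7): Beck ∉ Finance.
Suppose Pita ∈ Finance: no assignment then satisfies all the clues, so Pita ∉ Finance.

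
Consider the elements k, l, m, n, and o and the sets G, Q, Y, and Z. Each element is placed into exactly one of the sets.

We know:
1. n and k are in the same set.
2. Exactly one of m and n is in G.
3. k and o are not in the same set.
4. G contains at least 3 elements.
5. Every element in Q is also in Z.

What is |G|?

3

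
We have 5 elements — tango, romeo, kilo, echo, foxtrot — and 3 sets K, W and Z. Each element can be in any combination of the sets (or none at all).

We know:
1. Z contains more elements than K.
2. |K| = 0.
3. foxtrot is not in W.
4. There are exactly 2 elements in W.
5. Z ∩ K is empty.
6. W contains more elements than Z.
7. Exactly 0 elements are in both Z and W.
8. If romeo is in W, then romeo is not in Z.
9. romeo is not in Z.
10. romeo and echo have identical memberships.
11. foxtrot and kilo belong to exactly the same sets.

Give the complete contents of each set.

K = {}; W = {echo, romeo}; Z = {tango}

From (3): foxtrot ∉ W.
From (9): romeo ∉ Z.
(2): K already has 0, so the rest are out.
(10): echo matches romeo: echo ∉ Z.
(11): kilo matches foxtrot: kilo ∉ W.
Suppose tango ∈ W: no assignment then satisfies all the clues, so tango ∉ W.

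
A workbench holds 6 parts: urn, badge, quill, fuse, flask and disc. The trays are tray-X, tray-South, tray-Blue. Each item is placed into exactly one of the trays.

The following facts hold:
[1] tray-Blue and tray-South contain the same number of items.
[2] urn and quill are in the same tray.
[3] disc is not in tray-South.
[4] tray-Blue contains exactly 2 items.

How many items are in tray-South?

2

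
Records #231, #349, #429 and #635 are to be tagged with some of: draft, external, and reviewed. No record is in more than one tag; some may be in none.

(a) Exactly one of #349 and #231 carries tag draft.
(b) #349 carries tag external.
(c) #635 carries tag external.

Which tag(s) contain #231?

From (b): #349 ∈ external.
From (c): #635 ∈ external.
(a) (exactly one): #231 ∈ draft.

#231: draft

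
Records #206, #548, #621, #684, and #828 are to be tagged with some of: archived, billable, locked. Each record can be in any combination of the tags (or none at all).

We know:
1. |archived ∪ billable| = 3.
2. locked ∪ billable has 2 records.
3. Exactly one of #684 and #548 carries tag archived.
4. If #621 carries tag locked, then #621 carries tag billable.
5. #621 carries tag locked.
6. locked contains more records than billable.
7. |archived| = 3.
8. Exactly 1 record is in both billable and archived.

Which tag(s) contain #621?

From (5): #621 ∈ locked.
(4): #621 ∈ billable.
Suppose #621 ∉ archived: no assignment then satisfies all the clues, so #621 ∈ archived.

#621: archived, billable, locked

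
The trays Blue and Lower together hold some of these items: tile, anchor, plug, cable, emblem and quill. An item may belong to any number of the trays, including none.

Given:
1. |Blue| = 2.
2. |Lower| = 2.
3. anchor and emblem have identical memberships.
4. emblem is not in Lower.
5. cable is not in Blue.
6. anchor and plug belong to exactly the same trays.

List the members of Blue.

Blue = {quill, tile}

From (4): emblem ∉ Lower.
From (5): cable ∉ Blue.
(3): anchor matches emblem: anchor ∉ Lower.
(6): plug matches anchor: plug ∉ Lower.
Suppose tile ∉ Blue: no assignment then satisfies all the clues, so tile ∈ Blue.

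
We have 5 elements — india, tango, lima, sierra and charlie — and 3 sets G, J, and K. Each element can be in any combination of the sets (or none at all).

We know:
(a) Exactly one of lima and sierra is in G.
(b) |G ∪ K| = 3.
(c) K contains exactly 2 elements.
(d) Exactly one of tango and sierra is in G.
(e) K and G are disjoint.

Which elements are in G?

G = {sierra}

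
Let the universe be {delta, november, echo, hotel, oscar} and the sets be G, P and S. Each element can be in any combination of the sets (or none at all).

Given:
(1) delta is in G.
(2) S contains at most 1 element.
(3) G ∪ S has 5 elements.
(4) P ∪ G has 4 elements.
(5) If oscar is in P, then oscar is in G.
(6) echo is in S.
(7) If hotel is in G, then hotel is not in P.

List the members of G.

G = {delta, hotel, november, oscar}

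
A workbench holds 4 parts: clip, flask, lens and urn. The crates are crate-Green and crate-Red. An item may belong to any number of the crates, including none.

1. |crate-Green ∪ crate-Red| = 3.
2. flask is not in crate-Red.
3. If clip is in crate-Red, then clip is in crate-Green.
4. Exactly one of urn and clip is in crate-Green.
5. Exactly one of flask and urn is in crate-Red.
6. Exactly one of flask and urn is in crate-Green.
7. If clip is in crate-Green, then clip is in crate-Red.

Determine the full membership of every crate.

crate-Green = {clip, flask}; crate-Red = {clip, urn}

From (2): flask ∉ crate-Red.
(5) (exactly one): urn ∈ crate-Red.
Suppose clip ∉ crate-Green: no assignment then satisfies all the clues, so clip ∈ crate-Green.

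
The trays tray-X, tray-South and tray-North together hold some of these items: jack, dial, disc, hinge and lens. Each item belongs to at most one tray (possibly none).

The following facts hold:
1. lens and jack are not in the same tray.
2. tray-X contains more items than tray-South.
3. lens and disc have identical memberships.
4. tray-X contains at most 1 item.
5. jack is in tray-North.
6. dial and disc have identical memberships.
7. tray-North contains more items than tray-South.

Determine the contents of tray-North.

From (5): jack ∈ tray-North.
(1): lens ∉ tray-North.
(3): disc matches lens: disc ∉ tray-North.
(6): dial matches disc: dial ∉ tray-North.
Suppose hinge ∈ tray-North: no assignment then satisfies all the clues, so hinge ∉ tray-North.

tray-North = {jack}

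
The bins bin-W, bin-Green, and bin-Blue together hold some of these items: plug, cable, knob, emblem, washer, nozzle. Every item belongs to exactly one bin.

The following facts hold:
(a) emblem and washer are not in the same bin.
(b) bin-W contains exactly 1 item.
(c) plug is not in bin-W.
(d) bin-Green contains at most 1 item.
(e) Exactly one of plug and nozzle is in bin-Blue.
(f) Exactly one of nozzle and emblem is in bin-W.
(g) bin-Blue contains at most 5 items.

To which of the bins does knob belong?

knob: bin-Blue

From (c): plug ∉ bin-W.
Suppose knob ∈ bin-W: no assignment then satisfies all the clues, so knob ∉ bin-W.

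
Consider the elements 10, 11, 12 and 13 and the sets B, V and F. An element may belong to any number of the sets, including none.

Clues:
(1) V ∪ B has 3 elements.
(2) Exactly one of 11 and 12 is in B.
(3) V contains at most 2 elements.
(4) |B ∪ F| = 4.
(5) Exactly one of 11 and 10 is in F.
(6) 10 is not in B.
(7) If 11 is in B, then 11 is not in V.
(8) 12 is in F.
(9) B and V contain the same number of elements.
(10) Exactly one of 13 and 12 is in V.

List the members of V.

V = {10, 13}

From (6): 10 ∉ B.
From (8): 12 ∈ F.
Suppose 10 ∉ V: no assignment then satisfies all the clues, so 10 ∈ V.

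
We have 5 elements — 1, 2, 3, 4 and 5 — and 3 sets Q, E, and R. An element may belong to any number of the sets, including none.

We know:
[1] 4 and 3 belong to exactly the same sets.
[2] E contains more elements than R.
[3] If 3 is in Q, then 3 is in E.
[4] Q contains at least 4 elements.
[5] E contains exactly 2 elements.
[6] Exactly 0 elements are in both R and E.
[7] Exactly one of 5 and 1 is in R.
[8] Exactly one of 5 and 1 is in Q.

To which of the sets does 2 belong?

2: Q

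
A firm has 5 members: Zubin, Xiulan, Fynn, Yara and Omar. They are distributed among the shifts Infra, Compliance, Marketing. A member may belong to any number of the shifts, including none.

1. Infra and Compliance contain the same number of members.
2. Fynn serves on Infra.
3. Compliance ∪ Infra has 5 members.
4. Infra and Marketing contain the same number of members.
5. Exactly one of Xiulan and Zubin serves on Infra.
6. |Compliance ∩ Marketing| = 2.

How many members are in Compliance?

3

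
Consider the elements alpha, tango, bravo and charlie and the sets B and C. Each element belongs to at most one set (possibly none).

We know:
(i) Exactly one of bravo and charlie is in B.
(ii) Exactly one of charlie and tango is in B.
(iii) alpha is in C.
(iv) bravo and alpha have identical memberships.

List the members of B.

B = {charlie}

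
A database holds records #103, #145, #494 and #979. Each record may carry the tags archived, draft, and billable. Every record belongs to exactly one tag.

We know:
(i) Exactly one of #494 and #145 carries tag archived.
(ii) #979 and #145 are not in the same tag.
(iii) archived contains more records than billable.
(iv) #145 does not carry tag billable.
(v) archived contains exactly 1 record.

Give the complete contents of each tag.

archived = {#145}; draft = {#103, #494, #979}; billable = {}

From (iv): #145 ∉ billable.
Suppose #103 ∈ archived: no assignment then satisfies all the clues, so #103 ∉ archived.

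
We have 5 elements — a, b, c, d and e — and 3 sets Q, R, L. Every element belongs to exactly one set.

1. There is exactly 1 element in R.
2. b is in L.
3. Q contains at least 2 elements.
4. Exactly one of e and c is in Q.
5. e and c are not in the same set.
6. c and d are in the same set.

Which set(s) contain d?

d: Q

From (2): b ∈ L.
Suppose d ∉ Q: no assignment then satisfies all the clues, so d ∈ Q.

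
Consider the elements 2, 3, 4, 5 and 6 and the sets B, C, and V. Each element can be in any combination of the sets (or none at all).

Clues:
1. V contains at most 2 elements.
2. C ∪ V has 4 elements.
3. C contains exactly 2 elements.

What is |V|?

2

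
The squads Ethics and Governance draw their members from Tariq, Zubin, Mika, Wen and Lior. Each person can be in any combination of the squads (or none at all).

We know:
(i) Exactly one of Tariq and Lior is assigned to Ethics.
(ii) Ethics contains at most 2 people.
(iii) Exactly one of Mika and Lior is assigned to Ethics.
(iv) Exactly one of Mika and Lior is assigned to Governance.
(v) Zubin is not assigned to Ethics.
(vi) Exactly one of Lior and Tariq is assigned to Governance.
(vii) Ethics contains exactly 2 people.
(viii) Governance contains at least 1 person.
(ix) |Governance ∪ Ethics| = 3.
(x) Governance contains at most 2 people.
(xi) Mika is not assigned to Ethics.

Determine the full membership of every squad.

Ethics = {Lior, Wen}; Governance = {Lior, Zubin}

From (v): Zubin ∉ Ethics.
From (xi): Mika ∉ Ethics.
(iii) (exactly one): Lior ∈ Ethics.
(i) (exactly one): Tariq ∉ Ethics.
(vii): only 2 candidates remain for Ethics, so all are in.
Suppose Tariq ∈ Governance: no assignment then satisfies all the clues, so Tariq ∉ Governance.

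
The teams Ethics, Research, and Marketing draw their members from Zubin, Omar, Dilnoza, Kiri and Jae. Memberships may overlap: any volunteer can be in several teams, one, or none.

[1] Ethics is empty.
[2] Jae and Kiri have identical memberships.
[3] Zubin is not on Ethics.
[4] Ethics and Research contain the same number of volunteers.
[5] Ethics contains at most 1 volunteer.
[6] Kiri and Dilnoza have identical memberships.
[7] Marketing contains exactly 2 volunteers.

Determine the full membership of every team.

Ethics = {}; Research = {}; Marketing = {Omar, Zubin}

From (3): Zubin ∉ Ethics.
(1): Ethics already has 0, so the rest are out.
Suppose Zubin ∈ Research: no assignment then satisfies all the clues, so Zubin ∉ Research.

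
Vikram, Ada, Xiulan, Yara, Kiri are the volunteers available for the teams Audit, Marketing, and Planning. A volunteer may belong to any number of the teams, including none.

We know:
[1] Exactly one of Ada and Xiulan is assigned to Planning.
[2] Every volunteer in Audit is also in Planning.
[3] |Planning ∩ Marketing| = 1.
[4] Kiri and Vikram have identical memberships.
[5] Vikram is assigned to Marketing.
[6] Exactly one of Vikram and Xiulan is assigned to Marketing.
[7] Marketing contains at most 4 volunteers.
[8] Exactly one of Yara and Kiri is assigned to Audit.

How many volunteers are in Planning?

From (5): Vikram ∈ Marketing.
(4): Kiri matches Vikram: Kiri ∈ Marketing.
(6) (exactly one): Xiulan ∉ Marketing.
Suppose Vikram ∈ Audit: no assignment then satisfies all the clues, so Vikram ∉ Audit.

2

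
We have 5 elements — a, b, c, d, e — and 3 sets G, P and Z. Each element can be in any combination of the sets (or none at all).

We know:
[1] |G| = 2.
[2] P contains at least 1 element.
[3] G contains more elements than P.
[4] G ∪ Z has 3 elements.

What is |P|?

1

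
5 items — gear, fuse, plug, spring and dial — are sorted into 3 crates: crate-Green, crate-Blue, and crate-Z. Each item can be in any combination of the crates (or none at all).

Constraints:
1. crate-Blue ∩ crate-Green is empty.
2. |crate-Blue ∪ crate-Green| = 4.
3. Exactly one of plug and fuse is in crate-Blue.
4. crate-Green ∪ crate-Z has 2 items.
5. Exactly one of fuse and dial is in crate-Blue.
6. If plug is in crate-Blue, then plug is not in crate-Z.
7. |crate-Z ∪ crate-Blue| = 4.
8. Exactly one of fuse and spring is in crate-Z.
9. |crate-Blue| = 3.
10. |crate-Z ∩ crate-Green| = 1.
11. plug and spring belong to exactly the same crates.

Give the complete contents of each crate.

crate-Green = {fuse}; crate-Blue = {dial, plug, spring}; crate-Z = {dial, fuse}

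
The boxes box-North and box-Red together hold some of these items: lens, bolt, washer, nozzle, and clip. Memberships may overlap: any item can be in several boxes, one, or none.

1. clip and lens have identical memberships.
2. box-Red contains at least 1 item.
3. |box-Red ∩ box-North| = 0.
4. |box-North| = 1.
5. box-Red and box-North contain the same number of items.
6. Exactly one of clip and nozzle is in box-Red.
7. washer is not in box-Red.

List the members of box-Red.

box-Red = {nozzle}

From (7): washer ∉ box-Red.
Suppose lens ∈ box-Red: no assignment then satisfies all the clues, so lens ∉ box-Red.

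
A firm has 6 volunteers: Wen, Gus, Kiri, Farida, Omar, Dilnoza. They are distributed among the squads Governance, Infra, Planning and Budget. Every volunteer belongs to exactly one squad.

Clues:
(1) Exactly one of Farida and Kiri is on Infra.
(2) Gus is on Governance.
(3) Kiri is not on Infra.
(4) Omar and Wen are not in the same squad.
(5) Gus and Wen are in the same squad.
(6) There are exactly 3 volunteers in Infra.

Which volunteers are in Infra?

From (2): Gus ∈ Governance.
From (3): Kiri ∉ Infra.
(1) (exactly one): Farida ∈ Infra.
(5): Wen matches Gus: Wen ∈ Governance.
(6): only 3 candidates remain for Infra, so all are in.

Infra = {Dilnoza, Farida, Omar}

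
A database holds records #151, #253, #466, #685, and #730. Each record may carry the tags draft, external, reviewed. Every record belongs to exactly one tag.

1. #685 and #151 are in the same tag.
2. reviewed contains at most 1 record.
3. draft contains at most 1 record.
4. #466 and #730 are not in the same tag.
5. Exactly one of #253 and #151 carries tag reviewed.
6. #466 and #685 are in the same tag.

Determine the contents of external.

external = {#151, #466, #685}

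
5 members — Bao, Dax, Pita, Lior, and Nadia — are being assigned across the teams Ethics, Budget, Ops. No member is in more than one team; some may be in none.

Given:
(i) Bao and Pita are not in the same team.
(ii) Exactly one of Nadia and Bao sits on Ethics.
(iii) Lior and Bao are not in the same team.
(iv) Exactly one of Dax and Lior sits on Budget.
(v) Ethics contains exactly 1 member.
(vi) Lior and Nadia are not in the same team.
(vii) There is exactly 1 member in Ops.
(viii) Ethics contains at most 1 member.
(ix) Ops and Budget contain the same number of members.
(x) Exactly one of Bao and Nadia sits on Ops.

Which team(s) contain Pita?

Pita: none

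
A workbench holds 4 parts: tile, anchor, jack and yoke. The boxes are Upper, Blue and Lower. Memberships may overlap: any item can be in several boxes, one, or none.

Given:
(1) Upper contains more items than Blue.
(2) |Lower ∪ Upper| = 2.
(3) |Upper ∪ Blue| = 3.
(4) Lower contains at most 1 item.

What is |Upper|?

2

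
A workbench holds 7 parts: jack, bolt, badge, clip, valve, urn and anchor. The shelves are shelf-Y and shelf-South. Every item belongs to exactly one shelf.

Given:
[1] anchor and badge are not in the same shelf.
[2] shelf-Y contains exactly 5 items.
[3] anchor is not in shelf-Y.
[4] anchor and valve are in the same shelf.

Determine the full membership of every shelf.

From (3): anchor ∉ shelf-Y.
(4): valve matches anchor: valve ∉ shelf-Y.
Only one shelf left: valve ∈ shelf-South.
Only one shelf left: anchor ∈ shelf-South.
(1): badge ∉ shelf-South.
(2): only 5 candidates remain for shelf-Y, so all are in.

shelf-Y = {badge, bolt, clip, jack, urn}; shelf-South = {anchor, valve}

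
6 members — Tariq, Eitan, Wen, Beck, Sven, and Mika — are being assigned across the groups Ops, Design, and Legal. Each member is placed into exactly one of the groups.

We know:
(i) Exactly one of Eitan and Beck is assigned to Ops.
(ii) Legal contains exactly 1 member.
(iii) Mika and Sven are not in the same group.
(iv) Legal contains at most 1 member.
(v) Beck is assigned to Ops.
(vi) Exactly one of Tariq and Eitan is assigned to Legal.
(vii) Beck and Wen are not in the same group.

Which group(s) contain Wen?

Wen: Design

From (v): Beck ∈ Ops.
(i) (exactly one): Eitan ∉ Ops.
(vii): Wen ∉ Ops.
Suppose Wen ∉ Design: no assignment then satisfies all the clues, so Wen ∈ Design.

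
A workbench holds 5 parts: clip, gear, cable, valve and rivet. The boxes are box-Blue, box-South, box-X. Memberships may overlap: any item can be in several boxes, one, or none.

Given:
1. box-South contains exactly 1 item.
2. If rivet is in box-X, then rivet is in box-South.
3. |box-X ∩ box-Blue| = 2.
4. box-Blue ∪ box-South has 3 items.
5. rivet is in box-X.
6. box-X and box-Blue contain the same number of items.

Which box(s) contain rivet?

rivet: box-Blue, box-South, box-X

From (5): rivet ∈ box-X.
(2): rivet ∈ box-South.
(1): box-South already has 1, so the rest are out.
Suppose rivet ∉ box-Blue: no assignment then satisfies all the clues, so rivet ∈ box-Blue.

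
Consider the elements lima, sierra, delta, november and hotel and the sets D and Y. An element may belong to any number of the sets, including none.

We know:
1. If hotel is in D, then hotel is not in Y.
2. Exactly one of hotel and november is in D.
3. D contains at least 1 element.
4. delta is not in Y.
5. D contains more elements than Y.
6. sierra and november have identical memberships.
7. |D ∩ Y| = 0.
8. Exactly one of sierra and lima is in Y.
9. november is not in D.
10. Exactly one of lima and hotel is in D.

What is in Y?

Y = {lima}

From (4): delta ∉ Y.
From (9): november ∉ D.
(2) (exactly one): hotel ∈ D.
(6): sierra matches november: sierra ∉ D.
(10) (exactly one): lima ∉ D.
(1): hotel ∉ Y.
Suppose lima ∉ Y: no assignment then satisfies all the clues, so lima ∈ Y.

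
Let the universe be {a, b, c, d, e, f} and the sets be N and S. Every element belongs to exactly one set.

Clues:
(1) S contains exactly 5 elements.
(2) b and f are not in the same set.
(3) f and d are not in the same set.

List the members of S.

S = {a, b, c, d, e}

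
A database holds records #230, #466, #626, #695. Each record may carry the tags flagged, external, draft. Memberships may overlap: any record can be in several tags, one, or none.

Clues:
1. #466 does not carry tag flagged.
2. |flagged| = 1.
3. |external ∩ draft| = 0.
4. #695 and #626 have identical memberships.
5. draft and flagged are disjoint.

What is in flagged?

flagged = {#230}

From (1): #466 ∉ flagged.
Suppose #230 ∉ flagged: no assignment then satisfies all the clues, so #230 ∈ flagged.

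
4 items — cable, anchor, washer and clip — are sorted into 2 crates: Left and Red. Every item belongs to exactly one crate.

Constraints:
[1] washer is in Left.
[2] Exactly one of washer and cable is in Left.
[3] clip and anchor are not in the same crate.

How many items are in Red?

2

From (1): washer ∈ Left.
(2) (exactly one): cable ∉ Left.
Only one crate left: cable ∈ Red.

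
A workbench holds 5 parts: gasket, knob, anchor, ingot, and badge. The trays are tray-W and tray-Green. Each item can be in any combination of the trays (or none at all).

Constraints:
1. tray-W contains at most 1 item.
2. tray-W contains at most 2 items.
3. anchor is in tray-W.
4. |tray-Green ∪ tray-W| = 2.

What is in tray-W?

From (3): anchor ∈ tray-W.
(1): tray-W already has 1, so the rest are out.

tray-W = {anchor}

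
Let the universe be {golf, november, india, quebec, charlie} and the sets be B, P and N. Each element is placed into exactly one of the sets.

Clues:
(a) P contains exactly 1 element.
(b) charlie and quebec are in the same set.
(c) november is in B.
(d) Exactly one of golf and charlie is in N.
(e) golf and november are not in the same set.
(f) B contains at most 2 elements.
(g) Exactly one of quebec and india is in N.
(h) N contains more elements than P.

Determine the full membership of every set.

B = {india, november}; P = {golf}; N = {charlie, quebec}

From (c): november ∈ B.
(e): golf ∉ B.
Suppose golf ∉ P: no assignment then satisfies all the clues, so golf ∈ P.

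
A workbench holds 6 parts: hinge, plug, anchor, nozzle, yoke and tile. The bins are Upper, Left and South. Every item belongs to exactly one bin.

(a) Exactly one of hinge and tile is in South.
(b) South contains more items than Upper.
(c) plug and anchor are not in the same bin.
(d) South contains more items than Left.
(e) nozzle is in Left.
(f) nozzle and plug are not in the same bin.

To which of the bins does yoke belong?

yoke: South

From (e): nozzle ∈ Left.
(f): plug ∉ Left.
Suppose yoke ∈ Upper: no assignment then satisfies all the clues, so yoke ∉ Upper.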